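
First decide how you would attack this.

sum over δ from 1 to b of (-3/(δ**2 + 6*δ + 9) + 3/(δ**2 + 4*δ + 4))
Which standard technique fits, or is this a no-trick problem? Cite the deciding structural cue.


Verdict: telescoping — the piece each term subtracts is 3/(δ**2 + 4*δ + 4) advanced by one index, and it reappears with a plus sign leading the following term — the sum collapses to its boundary terms.


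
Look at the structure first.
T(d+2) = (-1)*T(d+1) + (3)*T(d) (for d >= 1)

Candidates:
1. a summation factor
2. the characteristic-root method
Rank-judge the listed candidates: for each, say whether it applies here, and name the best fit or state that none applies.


Best approach: the characteristic-root method — try a geometric ansatz r^d: constant coefficients turn the recurrence into one polynomial equation in r.
- a summation factor: the recurrence reaches back more than one step, outside the first-order family a summation factor normalizes.
- the characteristic-root method — applicable, and directly so.


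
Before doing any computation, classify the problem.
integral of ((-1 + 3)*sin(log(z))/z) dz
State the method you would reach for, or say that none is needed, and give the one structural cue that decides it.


Technique: u-substitution — collected, the integrand has one factor that is, up to a constant, the derivative of an inner expression the rest depends on — substitute for that inner expression.


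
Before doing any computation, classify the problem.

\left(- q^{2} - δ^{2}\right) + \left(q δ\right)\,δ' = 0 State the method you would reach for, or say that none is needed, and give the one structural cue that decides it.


Verdict: the homogeneous substitution — the slope's numerator and denominator share total degree; set v = δ/q and the equation drops to separable form. Rearranged, this also fits the Bernoulli template directly; the homogeneous substitution reads the structure without the rearrangement.


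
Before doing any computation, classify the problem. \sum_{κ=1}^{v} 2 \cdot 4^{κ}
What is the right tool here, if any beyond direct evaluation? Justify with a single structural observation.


Method: the geometric series formula — consecutive terms stand in a fixed index-free ratio — the geometric sum formula closes it.


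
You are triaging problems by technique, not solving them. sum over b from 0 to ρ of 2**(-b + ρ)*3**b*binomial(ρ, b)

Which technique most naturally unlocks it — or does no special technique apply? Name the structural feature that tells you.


Best approach: the binomial theorem — binomial(ρ, b) weighting matched powers of 3 and 2 is the expanded form of (3 + 2)^ρ — fold it back up.


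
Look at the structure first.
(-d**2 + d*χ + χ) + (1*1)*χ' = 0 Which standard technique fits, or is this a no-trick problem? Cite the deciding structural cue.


Technique: a linear integrating factor — the unknown enters only to the first power against a nonzero forcing term — the integrating-factor template applies directly.


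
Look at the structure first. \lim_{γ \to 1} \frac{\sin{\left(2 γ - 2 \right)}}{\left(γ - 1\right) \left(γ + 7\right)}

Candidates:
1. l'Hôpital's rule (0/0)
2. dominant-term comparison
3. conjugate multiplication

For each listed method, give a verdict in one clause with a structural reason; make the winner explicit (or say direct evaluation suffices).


Method: l'Hôpital's rule (0/0) — plug in 1: top and bottom both hit zero, so differentiate each and retry. The standard small-argument limits would also carry it; the rule is the systematic route.
- l'Hôpital's rule (0/0): yes — fits the structure here.
- dominant-term comparison — no ranking of term growth rates resolves the limit here.
- conjugate multiplication: rationalization has no target — no divergent radical difference appears.


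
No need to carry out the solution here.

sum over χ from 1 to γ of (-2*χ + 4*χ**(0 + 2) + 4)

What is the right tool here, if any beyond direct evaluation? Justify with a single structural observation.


Diagnosis: no special technique — this is bookkeeping, not technique: standard formulas for sums of constant-multiple powers of χ apply termwise.


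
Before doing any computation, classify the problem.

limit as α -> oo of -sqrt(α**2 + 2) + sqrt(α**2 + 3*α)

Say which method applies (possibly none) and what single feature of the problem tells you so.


Method: conjugate multiplication — the difference sqrt(α**2 + 3*α) - sqrt(α**2 + 2) is an ∞ − ∞ stalemate; its conjugate partner breaks the tie.


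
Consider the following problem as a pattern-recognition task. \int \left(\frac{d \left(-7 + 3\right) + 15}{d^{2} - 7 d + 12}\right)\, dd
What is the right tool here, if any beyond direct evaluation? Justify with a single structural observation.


Method: partial fractions — the bottom, d^{2} - 7 d + 12, comes apart into simple factors, and a proper rational function over split factors decomposes.


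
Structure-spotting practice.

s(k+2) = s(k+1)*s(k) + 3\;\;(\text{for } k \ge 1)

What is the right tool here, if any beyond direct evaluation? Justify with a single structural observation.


Verdict: no special technique — once the recursion is nonlinear, characteristic roots, master substitutions, and summation factors are all off the table.


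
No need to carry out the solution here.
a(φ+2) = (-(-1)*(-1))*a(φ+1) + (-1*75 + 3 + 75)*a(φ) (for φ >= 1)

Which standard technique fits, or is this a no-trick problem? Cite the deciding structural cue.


Best approach: the characteristic-root method — try a geometric ansatz r^φ: constant coefficients turn the recurrence into one polynomial equation in r.


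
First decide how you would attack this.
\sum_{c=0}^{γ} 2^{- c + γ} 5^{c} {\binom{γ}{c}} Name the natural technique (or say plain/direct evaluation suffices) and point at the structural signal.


Method: the binomial theorem — {\binom{γ}{c}} weighting matched powers of 5 and 2 is the expanded form of (5 + 2)^γ — fold it back up.


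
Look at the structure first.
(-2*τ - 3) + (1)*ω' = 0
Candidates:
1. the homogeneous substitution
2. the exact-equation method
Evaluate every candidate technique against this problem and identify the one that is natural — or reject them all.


Method: no special technique — the slope is a pure function of τ; integrate both sides and be done.
- the homogeneous substitution: the slope does not depend on the ratio of the variables alone.
- the exact-equation method — no dependence on the unknown anywhere: exactness is a label without content here.


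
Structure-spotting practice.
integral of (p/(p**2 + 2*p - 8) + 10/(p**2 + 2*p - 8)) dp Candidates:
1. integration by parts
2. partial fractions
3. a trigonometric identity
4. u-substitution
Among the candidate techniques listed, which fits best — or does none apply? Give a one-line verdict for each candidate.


Best approach: partial fractions — break p**2 + 2*p - 8 into its roots and the integral splits into logarithm-sized bites.
- integration by parts: no split into a nonconstant polynomial times one of the standard kernels — exp, sine, or cosine of a linear argument, or a logarithm — applies here.
- partial fractions: a fit — the right tool for this form.
- a trigonometric identity — no sine or cosine appears, so there is nothing for a trigonometric identity to act on.
- u-substitution — no subexpression of the integrand pairs with its own derivative as a factor — individual terms may offer their own substitutions, but any change of variable covering the whole integral would have to be constructed from outside the expression.


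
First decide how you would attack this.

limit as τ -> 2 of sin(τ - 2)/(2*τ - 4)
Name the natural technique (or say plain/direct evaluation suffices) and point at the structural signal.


Best approach: l'Hôpital's rule (0/0) — plug in 2: top and bottom both hit zero, so differentiate each and retry. Known elementary limits would finish this too — the rule just bypasses the case analysis.


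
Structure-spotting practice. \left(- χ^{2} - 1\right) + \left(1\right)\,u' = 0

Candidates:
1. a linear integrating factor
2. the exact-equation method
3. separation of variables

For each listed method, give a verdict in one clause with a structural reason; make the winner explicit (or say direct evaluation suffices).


Method: no special technique — the slope is a function of χ alone, so integrate both sides directly.
- a linear integrating factor: with the unknown absent the integrating factor is a formality; direct integration is the working structure.
- the exact-equation method: no dependence on the unknown anywhere: exactness is a label without content here.
- separation of variables — with no unknown in the slope, separating variables is a formality — the equation integrates directly.


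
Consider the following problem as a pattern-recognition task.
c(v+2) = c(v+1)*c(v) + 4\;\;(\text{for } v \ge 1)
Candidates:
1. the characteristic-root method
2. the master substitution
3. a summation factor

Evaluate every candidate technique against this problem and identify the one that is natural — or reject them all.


Verdict: no special technique — the new term depends nonlinearly on the old ones, which disqualifies every superposition-based technique.
- the characteristic-root method — the recursion is nonlinear in the sequence values, so no linear-modes ansatz applies.
- the master substitution — no fixed divisor shrinks the index between calls.
- a summation factor — no summation factor applies — the rule is not linear in the sequence values.


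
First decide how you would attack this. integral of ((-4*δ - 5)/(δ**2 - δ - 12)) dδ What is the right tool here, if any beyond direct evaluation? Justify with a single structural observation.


Verdict: partial fractions — the factorization of δ**2 - δ - 12 is the whole battle; after it, each term is a table integral.


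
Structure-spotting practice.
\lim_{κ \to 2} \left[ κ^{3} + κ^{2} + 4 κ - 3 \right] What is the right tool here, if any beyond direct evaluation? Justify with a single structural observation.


Verdict: no special technique — no vanishing denominator and no indeterminate clash at the point — evaluation is immediate.


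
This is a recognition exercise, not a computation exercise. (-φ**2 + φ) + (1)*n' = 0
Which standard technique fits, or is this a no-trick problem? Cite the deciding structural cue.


Verdict: no special technique — with n absent the equation is not coupled at all: direct integration in φ.


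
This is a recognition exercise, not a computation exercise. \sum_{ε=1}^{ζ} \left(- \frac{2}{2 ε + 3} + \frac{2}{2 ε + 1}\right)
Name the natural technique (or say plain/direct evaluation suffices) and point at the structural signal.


Method: telescoping — write out three consecutive terms and watch the interior cancel: the advanced copy one term subtracts reappears as the very next term's leading piece, pair after pair.


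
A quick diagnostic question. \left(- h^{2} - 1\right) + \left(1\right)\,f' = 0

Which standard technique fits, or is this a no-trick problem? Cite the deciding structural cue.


Best approach: no special technique — solved for the derivative, f never appears on the right — this is a direct integration in h, not a differential-equations problem at heart.


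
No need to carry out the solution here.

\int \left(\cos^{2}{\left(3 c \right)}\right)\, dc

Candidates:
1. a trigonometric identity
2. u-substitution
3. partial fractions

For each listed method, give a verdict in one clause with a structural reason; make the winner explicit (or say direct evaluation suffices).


Technique: a trigonometric identity — the even trigonometric power \cos^{2}{\left(3 c \right)} reduces by a double-angle identity before any integration is attempted.
- a trigonometric identity — a fit — the right tool for this form.
- u-substitution: no subexpression of the integrand pairs with its own derivative as a factor — individual terms may offer their own substitutions, but any change of variable covering the whole integral would have to be constructed from outside the expression.
- partial fractions: there is no rational-function structure to decompose.


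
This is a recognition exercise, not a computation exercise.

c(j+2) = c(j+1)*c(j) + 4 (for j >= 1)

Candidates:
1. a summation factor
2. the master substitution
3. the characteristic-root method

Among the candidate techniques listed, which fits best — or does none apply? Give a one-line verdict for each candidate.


Method: no special technique — this one you iterate or analyze qualitatively: the nonlinearity defeats linear solution methods.
- a summation factor — the recursion is nonlinear — outside the first-order linear family a summation factor addresses.
- the master substitution: the recursion steps by a constant offset, so exponential reindexing is pointless.
- the characteristic-root method: the recursion is nonlinear in the sequence values, so no linear-modes ansatz applies.


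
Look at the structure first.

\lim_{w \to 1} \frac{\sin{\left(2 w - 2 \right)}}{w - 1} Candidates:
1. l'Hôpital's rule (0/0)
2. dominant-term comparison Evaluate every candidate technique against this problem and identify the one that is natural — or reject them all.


Method: l'Hôpital's rule (0/0) — numerator and denominator both vanish at 1 — a genuine 0/0 form, which is exactly when l'Hôpital applies. The standard small-argument limits would also carry it; the rule is the systematic route.
- l'Hôpital's rule (0/0) — applies; the problem has the shape this method handles.
- dominant-term comparison — no dominant power emerges to decide the limit by degree comparison.


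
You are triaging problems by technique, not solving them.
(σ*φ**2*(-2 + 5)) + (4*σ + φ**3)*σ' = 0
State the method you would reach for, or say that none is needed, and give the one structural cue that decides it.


Method: the exact-equation method — equality of cross partials is the green light — assemble the potential function term by term.


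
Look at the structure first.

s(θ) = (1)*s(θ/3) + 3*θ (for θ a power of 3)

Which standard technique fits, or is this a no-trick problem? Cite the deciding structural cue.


Technique: the master substitution — index division is the fingerprint: θ/3 in the recursive call means substitute θ = 3^m.


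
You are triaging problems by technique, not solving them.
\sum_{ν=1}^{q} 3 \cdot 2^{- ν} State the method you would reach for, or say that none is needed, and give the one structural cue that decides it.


Technique: the geometric series formula — consecutive terms stand in a fixed index-free ratio — the geometric sum formula closes it.


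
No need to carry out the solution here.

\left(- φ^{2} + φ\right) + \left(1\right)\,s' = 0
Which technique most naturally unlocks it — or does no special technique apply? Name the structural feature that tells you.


Method: no special technique — with s absent the equation is not coupled at all: direct integration in φ.


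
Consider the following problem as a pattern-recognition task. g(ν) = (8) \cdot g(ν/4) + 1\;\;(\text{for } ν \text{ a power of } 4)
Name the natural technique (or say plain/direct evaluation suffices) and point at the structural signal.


Diagnosis: the master substitution — the argument shrinks by the factor 4, so measure the index on a logarithmic scale and the recursion becomes a shift.


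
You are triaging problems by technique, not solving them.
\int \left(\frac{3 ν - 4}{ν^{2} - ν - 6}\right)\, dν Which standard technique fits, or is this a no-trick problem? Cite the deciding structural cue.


Best approach: partial fractions — the factorization of ν^{2} - ν - 6 is the whole battle; after it, each term is a table integral.


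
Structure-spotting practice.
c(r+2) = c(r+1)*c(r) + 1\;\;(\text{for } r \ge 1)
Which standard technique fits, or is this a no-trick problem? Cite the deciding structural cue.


Diagnosis: no special technique — a nonlinear dependence on earlier terms breaks linearity, and with it every superposition-based closed form.


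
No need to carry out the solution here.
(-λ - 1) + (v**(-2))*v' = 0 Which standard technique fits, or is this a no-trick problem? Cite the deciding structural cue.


Verdict: separation of variables — one side of the product carries the independent variable, the other the unknown — the textbook separation shape. One could also solve this as an exact equation; with each coefficient in its own variable, separating is the same work with fewer steps.


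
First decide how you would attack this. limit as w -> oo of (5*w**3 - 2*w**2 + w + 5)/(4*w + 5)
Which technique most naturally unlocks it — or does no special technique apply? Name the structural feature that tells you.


Diagnosis: dominant-term comparison — divide by the highest power of w present: lower-order terms vanish and the dominant ratio remains. As a single quotient, the ∞/∞ shape would yield to repeated differentiation as well — the growth comparison gets there in one look.


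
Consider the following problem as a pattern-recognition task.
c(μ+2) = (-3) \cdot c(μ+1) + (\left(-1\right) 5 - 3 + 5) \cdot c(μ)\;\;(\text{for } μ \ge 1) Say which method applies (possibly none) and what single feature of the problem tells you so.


Technique: the characteristic-root method — linear, homogeneous, constant coefficients: solutions of the form r^μ exist — find the roots of the characteristic polynomial.


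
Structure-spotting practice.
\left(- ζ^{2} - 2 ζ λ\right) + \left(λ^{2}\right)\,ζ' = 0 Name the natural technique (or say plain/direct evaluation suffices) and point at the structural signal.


Technique: the homogeneous substitution — scaling λ and ζ together leaves the slope fixed — it depends only on ζ/λ, so substitute the ratio. Rearranged, this also fits the Bernoulli template directly; the homogeneous substitution reads the structure without the rearrangement.


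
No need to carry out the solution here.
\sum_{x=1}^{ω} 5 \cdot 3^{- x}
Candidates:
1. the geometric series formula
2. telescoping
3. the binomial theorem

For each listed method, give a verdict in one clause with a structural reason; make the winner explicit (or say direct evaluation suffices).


Technique: the geometric series formula — consecutive terms stand in a fixed index-free ratio — the geometric sum formula closes it.
- the geometric series formula: yes — fits the structure here.
- telescoping: in the displayed form, no term reappears at a neighboring index to cancel against.
- the binomial theorem: no binomial coefficients pair up with complementary powers here.


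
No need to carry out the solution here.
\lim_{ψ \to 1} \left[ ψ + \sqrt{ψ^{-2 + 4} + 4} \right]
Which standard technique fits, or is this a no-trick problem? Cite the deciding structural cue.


Method: no special technique — the expression is continuous at the evaluation point — substitute directly; no indeterminate form appears.


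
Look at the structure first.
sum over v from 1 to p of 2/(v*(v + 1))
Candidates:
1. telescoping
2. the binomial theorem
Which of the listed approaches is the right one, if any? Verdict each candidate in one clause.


Verdict: telescoping — 2/(v*(v + 1)) decomposes into shift-paired simple fractions; the series telescopes to finitely many boundary pieces.
- telescoping — a fit — the right tool for this form.
- the binomial theorem — there is no pair of bases whose matched powers would reassemble into a single binomial power.


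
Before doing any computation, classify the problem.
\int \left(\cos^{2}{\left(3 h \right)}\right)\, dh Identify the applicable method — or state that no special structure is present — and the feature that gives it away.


Verdict: a trigonometric identity — the even trigonometric power \cos^{2}{\left(3 h \right)} reduces by a double-angle identity before any integration is attempted.


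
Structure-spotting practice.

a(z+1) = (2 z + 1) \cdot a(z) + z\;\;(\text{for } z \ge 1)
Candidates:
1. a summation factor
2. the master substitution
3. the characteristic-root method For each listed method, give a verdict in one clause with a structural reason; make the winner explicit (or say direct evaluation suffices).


Diagnosis: a summation factor — first-order linear but the coefficient 2 z + 1 moves with the index — divide by the cumulative product and telescope.
- a summation factor — yes, a natural case for it.
- the master substitution — the recursive argument is a shift of the index, not a fixed fraction of it.
- the characteristic-root method — the coefficients change with the index, which the root method cannot absorb.


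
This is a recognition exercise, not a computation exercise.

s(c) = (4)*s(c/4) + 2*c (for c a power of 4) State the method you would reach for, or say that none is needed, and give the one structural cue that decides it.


Best approach: the master substitution — the argument shrinks by the factor 4, so measure the index on a logarithmic scale and the recursion becomes a shift.


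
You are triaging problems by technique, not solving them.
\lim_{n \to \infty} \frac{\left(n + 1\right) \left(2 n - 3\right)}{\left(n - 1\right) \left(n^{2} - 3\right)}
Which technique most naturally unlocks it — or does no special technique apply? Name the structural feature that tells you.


Verdict: dominant-term comparison — at large n only the top-degree terms survive; compare the leading terms and the limit falls out. l'Hôpital's at-infinity variant applies to the expression viewed as a single quotient; the leading-term comparison is the direct route.


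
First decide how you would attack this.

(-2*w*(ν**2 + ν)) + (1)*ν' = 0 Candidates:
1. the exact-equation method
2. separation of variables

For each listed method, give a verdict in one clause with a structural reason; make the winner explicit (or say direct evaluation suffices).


Best approach: separation of variables — solved for the derivative, the right side splits multiplicatively into a function of each variable alone — divide and integrate each side. A Bernoulli rewrite would carry it as the equation stands — separating the variables needs no rearrangement either.
- the exact-equation method: the mixed-partials test fails on this split — it is not an exact differential as presented.
- separation of variables: yes, a natural case for it.


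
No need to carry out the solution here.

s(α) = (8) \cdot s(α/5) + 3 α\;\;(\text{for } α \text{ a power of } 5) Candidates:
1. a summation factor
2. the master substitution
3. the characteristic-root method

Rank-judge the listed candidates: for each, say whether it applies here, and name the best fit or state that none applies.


Technique: the master substitution — the argument shrinks by the factor 5, so measure the index on a logarithmic scale and the recursion becomes a shift.
- a summation factor: the recursion divides its index rather than shifting it — there is no previous-term chain for a summation factor to telescope.
- the master substitution: a fit — the right tool for this form.
- the characteristic-root method: a divided-index call is not the fixed-shift linear shape that characteristic roots solve.


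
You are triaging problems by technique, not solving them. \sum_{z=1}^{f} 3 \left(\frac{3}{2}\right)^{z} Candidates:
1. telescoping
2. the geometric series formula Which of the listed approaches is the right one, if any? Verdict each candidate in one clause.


Best approach: the geometric series formula — each summand is the previous one scaled by \frac{3}{2}; that constant multiplier is itself the geometric structure.
- telescoping — the summand is not presented as a shifted difference — a telescoping rewrite may exist, but the displayed structure does not offer one.
- the geometric series formula — applies; the problem has the shape this method handles.


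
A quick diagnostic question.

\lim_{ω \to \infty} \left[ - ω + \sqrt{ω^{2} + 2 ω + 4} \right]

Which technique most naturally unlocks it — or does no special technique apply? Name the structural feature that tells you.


Method: conjugate multiplication — this difference gives up after one conjugate multiplication — the radical structure cancels against its conjugate.


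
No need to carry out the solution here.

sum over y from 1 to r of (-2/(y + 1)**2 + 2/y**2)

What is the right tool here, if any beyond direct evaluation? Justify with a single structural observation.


Technique: telescoping — this sum is a zipper: each term contributes 2/y**2 and removes the next index's value, which the following term puts back, closing term by term.


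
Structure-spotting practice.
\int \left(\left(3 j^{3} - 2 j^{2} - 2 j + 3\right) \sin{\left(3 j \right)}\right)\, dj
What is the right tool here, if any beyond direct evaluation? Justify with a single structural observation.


Diagnosis: integration by parts — a polynomial factor 3 j^{3} - 2 j^{2} - 2 j + 3 multiplies \sin{\left(3 j \right)}; differentiating 3 j^{3} - 2 j^{2} - 2 j + 3 lowers its degree while \sin{\left(3 j \right)} integrates cleanly, so parts wins.


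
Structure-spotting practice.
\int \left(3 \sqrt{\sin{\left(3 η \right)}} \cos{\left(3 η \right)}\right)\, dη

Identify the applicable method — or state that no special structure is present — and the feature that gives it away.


Method: u-substitution — structure check: outer function, inner expression \sin{\left(3 η \right)}, inner derivative as a factor — the classic u = \sin{\left(3 η \right)} pattern.


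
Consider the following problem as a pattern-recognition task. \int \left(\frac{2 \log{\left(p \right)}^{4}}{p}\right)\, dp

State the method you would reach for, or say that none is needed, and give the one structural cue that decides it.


Best approach: u-substitution — the only nontrivial dependence routes through \log{\left(p \right)}, whose derivative supplies the leftover factor up to a constant multiple — u = \log{\left(p \right)} flattens it.


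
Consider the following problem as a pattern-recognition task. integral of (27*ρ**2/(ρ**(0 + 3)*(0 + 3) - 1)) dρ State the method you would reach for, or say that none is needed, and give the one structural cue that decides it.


Technique: u-substitution — spotting that 27*ρ**2 is a constant multiple of the derivative of (ρ**(0 + 3)*(0 + 3) - 1) is the key observation — substitute u = (ρ**(0 + 3)*(0 + 3) - 1) and the integral becomes one-dimensional in u.


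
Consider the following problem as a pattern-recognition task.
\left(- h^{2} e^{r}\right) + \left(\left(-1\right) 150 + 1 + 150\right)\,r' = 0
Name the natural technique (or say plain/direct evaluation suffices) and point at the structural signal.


Verdict: separation of variables — the derivative equals a pure function of h (namely h^{2}) times a pure function of r (namely e^{r}); divide and integrate each side.


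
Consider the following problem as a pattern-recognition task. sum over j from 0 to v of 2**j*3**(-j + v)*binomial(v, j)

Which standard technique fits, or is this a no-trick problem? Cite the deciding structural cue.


Diagnosis: the binomial theorem — the binomial coefficients weight matched powers of 2 and 3, which is exactly the expansion of a binomial power.


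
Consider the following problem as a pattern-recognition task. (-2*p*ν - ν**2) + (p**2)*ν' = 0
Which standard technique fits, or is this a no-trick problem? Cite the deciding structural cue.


Technique: the homogeneous substitution — solved for the derivative, the right side is unchanged under scaling p and ν together — it depends only on the ratio ν/p, so substitute a single ratio variable. This doubles as a Bernoulli equation in the unknown as written; the homogeneous route needs no setup at all.


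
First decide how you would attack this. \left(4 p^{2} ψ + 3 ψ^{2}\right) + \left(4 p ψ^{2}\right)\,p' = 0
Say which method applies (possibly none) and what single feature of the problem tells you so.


Verdict: the exact-equation method — check exactness first: here it holds (4 p^{2} ψ + 3 ψ^{2}, 4 p ψ^{2} have matching cross partials), so no integrating factor is needed.


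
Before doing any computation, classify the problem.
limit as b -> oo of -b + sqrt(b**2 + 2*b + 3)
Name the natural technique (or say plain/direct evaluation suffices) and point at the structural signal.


Method: conjugate multiplication — both pieces blow up but their difference is finite; the conjugate trick rationalizes sqrt(b**2 + 2*b + 3) - b.


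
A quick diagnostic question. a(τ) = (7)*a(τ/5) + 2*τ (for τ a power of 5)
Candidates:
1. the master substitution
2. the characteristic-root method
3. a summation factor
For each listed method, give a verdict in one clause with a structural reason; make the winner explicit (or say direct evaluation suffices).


Method: the master substitution — recursion at τ/5 is multiplicative in the index; logarithmic reindexing via τ = 5^m linearizes it.
- the master substitution: applicable, and directly so.
- the characteristic-root method — a divided-index call is not the fixed-shift linear shape that characteristic roots solve.
- a summation factor — the recursion divides its index rather than shifting it — there is no previous-term chain for a summation factor to telescope.


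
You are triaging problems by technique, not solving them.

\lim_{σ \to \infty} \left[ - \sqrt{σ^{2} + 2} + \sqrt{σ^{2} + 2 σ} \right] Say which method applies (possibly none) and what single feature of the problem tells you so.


Technique: conjugate multiplication — this difference gives up after one conjugate multiplication — the radical structure cancels against its conjugate.


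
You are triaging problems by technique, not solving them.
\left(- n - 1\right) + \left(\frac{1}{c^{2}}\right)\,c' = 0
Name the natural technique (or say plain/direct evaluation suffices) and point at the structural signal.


Method: separation of variables — separating collects all c-dependence with the derivative and leaves all n-dependence opposite: variables separate. An exactness check succeeds on this form as well — separation and the potential function arrive at the same answer, separation more directly.


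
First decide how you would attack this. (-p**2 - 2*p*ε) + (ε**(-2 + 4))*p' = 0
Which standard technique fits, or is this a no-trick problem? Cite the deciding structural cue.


Verdict: the homogeneous substitution — the slope is degree-zero homogeneous: the ratio substitution v = p/ε collapses it. Rearranged, this also fits the Bernoulli template directly; the homogeneous substitution reads the structure without the rearrangement.


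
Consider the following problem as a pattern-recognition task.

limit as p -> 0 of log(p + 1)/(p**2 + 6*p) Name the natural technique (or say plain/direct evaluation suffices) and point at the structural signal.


Verdict: l'Hôpital's rule (0/0) — substituting 0 gives 0 over 0; differentiate top and bottom once and re-evaluate. A first-order expansion at the point is an equally standard path; the rule packages it.


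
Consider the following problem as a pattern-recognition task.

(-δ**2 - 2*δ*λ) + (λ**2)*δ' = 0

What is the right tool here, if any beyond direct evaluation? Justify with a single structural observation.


Technique: the homogeneous substitution — scaling λ and δ together leaves the slope fixed — it depends only on δ/λ, so substitute the ratio. A Bernoulli substitution is a fair alternative on this equation directly; the homogeneous reading takes it as given.


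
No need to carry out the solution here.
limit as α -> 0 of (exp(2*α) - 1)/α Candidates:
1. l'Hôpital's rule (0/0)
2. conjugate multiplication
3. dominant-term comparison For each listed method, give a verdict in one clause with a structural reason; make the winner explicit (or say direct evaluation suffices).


Diagnosis: l'Hôpital's rule (0/0) — numerator and denominator both vanish at 0 — a genuine 0/0 form, which is exactly when l'Hôpital applies. The standard small-argument limits would also carry it; the rule is the systematic route.
- l'Hôpital's rule (0/0) — yes, a natural case for it.
- conjugate multiplication: rationalization has no target — no divergent radical difference appears.
- dominant-term comparison — no ranking of term growth rates resolves the limit here.


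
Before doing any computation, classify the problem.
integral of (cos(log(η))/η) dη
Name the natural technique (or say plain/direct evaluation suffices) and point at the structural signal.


Method: u-substitution — collected, the integrand has one factor that is, up to a constant, the derivative of an inner expression the rest depends on — substitute for that inner expression.


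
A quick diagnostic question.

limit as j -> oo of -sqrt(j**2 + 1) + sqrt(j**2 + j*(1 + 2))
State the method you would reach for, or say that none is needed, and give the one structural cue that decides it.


Technique: conjugate multiplication — neither sqrt(j**2 + j*(1 + 2)) nor sqrt(j**2 + 1) converges alone, so rewrite their difference as a conjugate-rationalized quotient first.


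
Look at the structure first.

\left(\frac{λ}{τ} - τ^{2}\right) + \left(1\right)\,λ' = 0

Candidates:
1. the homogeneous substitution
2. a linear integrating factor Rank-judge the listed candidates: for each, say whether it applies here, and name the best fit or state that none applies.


Technique: a linear integrating factor — linear in the unknown with genuine forcing: multiply through by the exponential of the integrated coefficient and the left side closes into one derivative.
- the homogeneous substitution — solved for the derivative, the right side changes under joint scaling of the two variables.
- a linear integrating factor — applicable, and directly so.


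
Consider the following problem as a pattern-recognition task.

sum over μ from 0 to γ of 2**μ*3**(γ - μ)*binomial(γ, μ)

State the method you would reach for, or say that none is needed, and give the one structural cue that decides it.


Best approach: the binomial theorem — the binomial coefficients weight matched powers of 2 and 3, which is exactly the expansion of a binomial power.


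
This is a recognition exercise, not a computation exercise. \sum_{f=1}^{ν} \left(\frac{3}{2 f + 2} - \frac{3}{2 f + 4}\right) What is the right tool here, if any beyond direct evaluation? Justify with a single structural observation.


Technique: telescoping — the piece each term subtracts is \frac{3}{2 f + 2} advanced by one index, and it reappears with a plus sign leading the following term — the sum collapses to its boundary terms.


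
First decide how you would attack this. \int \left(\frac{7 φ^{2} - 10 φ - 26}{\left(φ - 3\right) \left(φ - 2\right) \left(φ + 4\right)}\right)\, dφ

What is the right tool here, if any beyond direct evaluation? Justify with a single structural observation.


Verdict: partial fractions — the bottom factors while the top stays lower-degree — split into simple fractions and integrate piece by piece.


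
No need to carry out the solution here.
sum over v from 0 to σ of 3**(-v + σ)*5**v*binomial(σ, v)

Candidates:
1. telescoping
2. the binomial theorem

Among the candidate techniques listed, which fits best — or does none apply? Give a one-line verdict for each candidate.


Diagnosis: the binomial theorem — binomial coefficients against complementary powers of 5 and 3: recognize the binomial expansion and resum.
- telescoping: computed from the summand as displayed, the partial sums build up without the pairwise collapse telescoping exploits.
- the binomial theorem: yes — fits the structure here.


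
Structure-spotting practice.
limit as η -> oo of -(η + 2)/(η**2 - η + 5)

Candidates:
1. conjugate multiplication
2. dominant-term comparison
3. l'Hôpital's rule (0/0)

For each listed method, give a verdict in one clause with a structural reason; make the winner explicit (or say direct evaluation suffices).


Verdict: dominant-term comparison — divide by the highest power of η present: lower-order terms vanish and the dominant ratio remains.
- conjugate multiplication: there are no radicals in tension whose conjugate would simplify matters.
- dominant-term comparison — applies; the problem has the shape this method handles.
- l'Hôpital's rule (0/0): no 0/0 form appears: written as one quotient, top and bottom both grow without bound, and the ratio is decided by their leading terms.


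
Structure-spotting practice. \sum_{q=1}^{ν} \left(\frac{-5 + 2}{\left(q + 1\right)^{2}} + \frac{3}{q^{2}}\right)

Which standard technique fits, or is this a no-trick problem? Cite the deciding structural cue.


Diagnosis: telescoping — the piece each term subtracts is \frac{3}{q^{2}} advanced by one index, and it reappears with a plus sign leading the following term — the sum collapses to its boundary terms.


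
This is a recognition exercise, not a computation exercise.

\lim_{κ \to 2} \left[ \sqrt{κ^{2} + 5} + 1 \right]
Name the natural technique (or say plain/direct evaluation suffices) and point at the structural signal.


Method: no special technique — the expression is continuous at 2 — substitute and evaluate; no indeterminate form appears.


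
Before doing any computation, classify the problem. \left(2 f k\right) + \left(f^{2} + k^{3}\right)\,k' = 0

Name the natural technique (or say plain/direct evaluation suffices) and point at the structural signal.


Verdict: the exact-equation method — take the mixed partials of 2 f k and f^{2} + k^{3}: they are equal, which certifies an exact differential.


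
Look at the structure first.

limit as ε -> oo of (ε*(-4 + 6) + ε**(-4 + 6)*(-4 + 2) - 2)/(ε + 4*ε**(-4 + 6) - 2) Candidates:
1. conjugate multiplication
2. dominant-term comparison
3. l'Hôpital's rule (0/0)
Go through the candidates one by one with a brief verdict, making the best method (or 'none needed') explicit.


Diagnosis: dominant-term comparison — as ε grows, only the highest-degree terms matter — compare leading terms and read the limit off.
- conjugate multiplication — no divergent radical difference is present for a conjugate pair to cancel.
- dominant-term comparison: yes, a natural case for it.
- l'Hôpital's rule (0/0): viewed as a single quotient this runs to ∞/∞, not the 0/0 clash this candidate addresses; an at-infinity variant of the rule would resolve it, but comparing leading growth reads the answer without differentiating.


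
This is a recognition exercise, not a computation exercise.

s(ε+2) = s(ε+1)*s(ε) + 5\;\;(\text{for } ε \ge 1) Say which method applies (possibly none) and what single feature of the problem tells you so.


Verdict: no special technique — the recurrence is nonlinear in the sequence terms; no linear-recurrence method fits it as written — one iterates or studies it directly.


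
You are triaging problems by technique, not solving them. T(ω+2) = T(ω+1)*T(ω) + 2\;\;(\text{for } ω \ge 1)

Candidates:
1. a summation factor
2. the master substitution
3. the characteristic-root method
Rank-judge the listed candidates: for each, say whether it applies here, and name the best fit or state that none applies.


Method: no special technique — the update rule curves (it is not linear in the unknown sequence), so no superposition-based closed form attaches — iterate or study it directly.
- a summation factor: the recursion is nonlinear — outside the first-order linear family a summation factor addresses.
- the master substitution: the recursive argument is a shift of the index, not a fixed fraction of it.
- the characteristic-root method: the recursion is nonlinear in the sequence values, so no linear-modes ansatz applies.
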